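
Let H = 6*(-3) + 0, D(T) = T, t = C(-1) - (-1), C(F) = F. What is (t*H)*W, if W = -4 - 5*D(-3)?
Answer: 0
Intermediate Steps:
t = 0 (t = -1 - (-1) = -1 - 1*(-1) = -1 + 1 = 0)
H = -18 (H = -18 + 0 = -18)
W = 11 (W = -4 - 5*(-3) = -4 + 15 = 11)
(t*H)*W = (0*(-18))*11 = 0*11 = 0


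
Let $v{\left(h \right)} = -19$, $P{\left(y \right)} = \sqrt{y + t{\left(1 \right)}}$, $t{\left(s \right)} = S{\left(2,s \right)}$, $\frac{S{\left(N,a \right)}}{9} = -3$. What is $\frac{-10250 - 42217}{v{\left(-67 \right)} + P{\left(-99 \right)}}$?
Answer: $\frac{996873}{487} + \frac{157401 i \sqrt{14}}{487} \approx 2047.0 + 1209.3 i$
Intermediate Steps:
$S{\left(N,a \right)} = -27$ ($S{\left(N,a \right)} = 9 \left(-3\right) = -27$)
$t{\left(s \right)} = -27$
$P{\left(y \right)} = \sqrt{-27 + y}$ ($P{\left(y \right)} = \sqrt{y - 27} = \sqrt{-27 + y}$)
$\frac{-10250 - 42217}{v{\left(-67 \right)} + P{\left(-99 \right)}} = \frac{-10250 - 42217}{-19 + \sqrt{-27 - 99}} = - \frac{52467}{-19 + \sqrt{-126}} = - \frac{52467}{-19 + 3 i \sqrt{14}}$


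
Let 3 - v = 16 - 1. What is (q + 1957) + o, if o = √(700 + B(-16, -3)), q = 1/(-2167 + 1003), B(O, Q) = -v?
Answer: 2277947/1164 + 2*√178 ≈ 1983.7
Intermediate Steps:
v = -12 (v = 3 - (16 - 1) = 3 - 1*15 = 3 - 15 = -12)
B(O, Q) = 12 (B(O, Q) = -1*(-12) = 12)
q = -1/1164 (q = 1/(-1164) = -1/1164 ≈ -0.00085911)
o = 2*√178 (o = √(700 + 12) = √712 = 2*√178 ≈ 26.683)
(q + 1957) + o = (-1/1164 + 1957) + 2*√178 = 2277947/1164 + 2*√178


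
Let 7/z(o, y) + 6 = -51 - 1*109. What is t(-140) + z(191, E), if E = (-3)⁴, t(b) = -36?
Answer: -5983/166 ≈ -36.042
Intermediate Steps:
E = 81
z(o, y) = -7/166 (z(o, y) = 7/(-6 + (-51 - 1*109)) = 7/(-6 + (-51 - 109)) = 7/(-6 - 160) = 7/(-166) = 7*(-1/166) = -7/166)
t(-140) + z(191, E) = -36 - 7/166 = -5983/166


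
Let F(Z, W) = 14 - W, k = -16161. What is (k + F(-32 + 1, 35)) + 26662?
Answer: 10480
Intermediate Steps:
(k + F(-32 + 1, 35)) + 26662 = (-16161 + (14 - 1*35)) + 26662 = (-16161 + (14 - 35)) + 26662 = (-16161 - 21) + 26662 = -16182 + 26662 = 10480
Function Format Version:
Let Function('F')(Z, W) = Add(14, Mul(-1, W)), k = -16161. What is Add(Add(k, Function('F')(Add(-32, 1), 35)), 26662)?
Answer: 10480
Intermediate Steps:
Add(Add(k, Function('F')(Add(-32, 1), 35)), 26662) = Add(Add(-16161, Add(14, Mul(-1, 35))), 26662) = Add(Add(-16161, Add(14, -35)), 26662) = Add(Add(-16161, -21), 26662) = Add(-16182, 26662) = 10480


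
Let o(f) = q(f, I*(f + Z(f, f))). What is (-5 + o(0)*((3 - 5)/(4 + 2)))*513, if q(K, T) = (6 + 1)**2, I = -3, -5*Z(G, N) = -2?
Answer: -10944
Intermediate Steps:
Z(G, N) = 2/5 (Z(G, N) = -1/5*(-2) = 2/5)
q(K, T) = 49 (q(K, T) = 7**2 = 49)
o(f) = 49
(-5 + o(0)*((3 - 5)/(4 + 2)))*513 = (-5 + 49*((3 - 5)/(4 + 2)))*513 = (-5 + 49*(-2/6))*513 = (-5 + 49*(-2*1/6))*513 = (-5 + 49*(-1/3))*513 = (-5 - 49/3)*513 = -64/3*513 = -10944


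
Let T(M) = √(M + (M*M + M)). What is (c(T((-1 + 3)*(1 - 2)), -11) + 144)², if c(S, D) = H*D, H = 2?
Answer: 14884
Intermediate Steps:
T(M) = √(M² + 2*M) (T(M) = √(M + (M² + M)) = √(M + (M + M²)) = √(M² + 2*M))
c(S, D) = 2*D
(c(T((-1 + 3)*(1 - 2)), -11) + 144)² = (2*(-11) + 144)² = (-22 + 144)² = 122² = 14884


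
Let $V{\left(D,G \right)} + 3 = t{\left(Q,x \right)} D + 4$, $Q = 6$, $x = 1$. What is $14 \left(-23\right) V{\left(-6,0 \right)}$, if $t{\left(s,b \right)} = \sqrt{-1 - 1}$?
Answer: $-322 + 1932 i \sqrt{2} \approx -322.0 + 2732.3 i$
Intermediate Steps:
$t{\left(s,b \right)} = i \sqrt{2}$ ($t{\left(s,b \right)} = \sqrt{-2} = i \sqrt{2}$)
$V{\left(D,G \right)} = 1 + i D \sqrt{2}$ ($V{\left(D,G \right)} = -3 + \left(i \sqrt{2} D + 4\right) = -3 + \left(i D \sqrt{2} + 4\right) = -3 + \left(4 + i D \sqrt{2}\right) = 1 + i D \sqrt{2}$)
$14 \left(-23\right) V{\left(-6,0 \right)} = 14 \left(-23\right) \left(1 + i \left(-6\right) \sqrt{2}\right) = - 322 \left(1 - 6 i \sqrt{2}\right) = -322 + 1932 i \sqrt{2}$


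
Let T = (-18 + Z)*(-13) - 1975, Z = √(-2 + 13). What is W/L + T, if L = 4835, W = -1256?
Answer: -8418991/4835 - 13*√11 ≈ -1784.4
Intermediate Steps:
Z = √11 ≈ 3.3166
T = -1741 - 13*√11 (T = (-18 + √11)*(-13) - 1975 = (234 - 13*√11) - 1975 = -1741 - 13*√11 ≈ -1784.1)
W/L + T = -1256/4835 + (-1741 - 13*√11) = -8418991/4835 - 13*√11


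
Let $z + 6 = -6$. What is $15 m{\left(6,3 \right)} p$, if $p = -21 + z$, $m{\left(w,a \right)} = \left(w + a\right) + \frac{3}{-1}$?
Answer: $-2970$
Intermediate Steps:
$z = -12$ ($z = -6 - 6 = -12$)
$m{\left(w,a \right)} = -3 + a + w$ ($m{\left(w,a \right)} = \left(a + w\right) + 3 \left(-1\right) = \left(a + w\right) - 3 = -3 + a + w$)
$p = -33$ ($p = -21 - 12 = -33$)
$15 m{\left(6,3 \right)} p = 15 \left(-3 + 3 + 6\right) \left(-33\right) = 15 \cdot 6 \left(-33\right) = 90 \left(-33\right) = -2970$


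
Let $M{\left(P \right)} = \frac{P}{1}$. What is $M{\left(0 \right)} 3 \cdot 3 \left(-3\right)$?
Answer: $0$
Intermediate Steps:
$M{\left(P \right)} = P$ ($M{\left(P \right)} = P 1 = P$)
$M{\left(0 \right)} 3 \cdot 3 \left(-3\right) = 0 \cdot 3 \cdot 3 \left(-3\right) = 0 \cdot 9 \left(-3\right) = 0 \left(-27\right) = 0$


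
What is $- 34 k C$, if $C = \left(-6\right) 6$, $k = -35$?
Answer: $-42840$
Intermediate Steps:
$C = -36$
$- 34 k C = \left(-34\right) \left(-35\right) \left(-36\right) = 1190 \left(-36\right) = -42840$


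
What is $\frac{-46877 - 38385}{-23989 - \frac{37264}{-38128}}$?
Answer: $\frac{101589673}{28581729} \approx 3.5544$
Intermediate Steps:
$\frac{-46877 - 38385}{-23989 - \frac{37264}{-38128}} = - \frac{85262}{-23989 - - \frac{2329}{2383}} = - \frac{85262}{-23989 + \frac{2329}{2383}} = - \frac{85262}{- \frac{57163458}{2383}} = \left(-85262\right) \left(- \frac{2383}{57163458}\right) = \frac{101589673}{28581729}$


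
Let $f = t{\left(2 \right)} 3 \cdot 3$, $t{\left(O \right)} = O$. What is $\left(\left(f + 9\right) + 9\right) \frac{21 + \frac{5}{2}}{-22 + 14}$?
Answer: $- \frac{423}{4} \approx -105.75$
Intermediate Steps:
$f = 18$ ($f = 2 \cdot 3 \cdot 3 = 6 \cdot 3 = 18$)
$\left(\left(f + 9\right) + 9\right) \frac{21 + \frac{5}{2}}{-22 + 14} = \left(\left(18 + 9\right) + 9\right) \frac{21 + \frac{5}{2}}{-22 + 14} = \left(27 + 9\right) \frac{21 + 5 \cdot \frac{1}{2}}{-8} = 36 \left(21 + \frac{5}{2}\right) \left(- \frac{1}{8}\right) = 36 \cdot \frac{47}{2} \left(- \frac{1}{8}\right) = 36 \left(- \frac{47}{16}\right) = - \frac{423}{4}$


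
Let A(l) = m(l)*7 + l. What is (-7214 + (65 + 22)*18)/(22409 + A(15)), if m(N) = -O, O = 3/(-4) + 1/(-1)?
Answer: -22592/89745 ≈ -0.25174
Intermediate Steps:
O = -7/4 (O = 3*(-¼) + 1*(-1) = -¾ - 1 = -7/4 ≈ -1.7500)
m(N) = 7/4 (m(N) = -1*(-7/4) = 7/4)
A(l) = 49/4 + l (A(l) = (7/4)*7 + l = 49/4 + l)
(-7214 + (65 + 22)*18)/(22409 + A(15)) = (-7214 + (65 + 22)*18)/(22409 + (49/4 + 15)) = (-7214 + 87*18)/(22409 + 109/4) = (-7214 + 1566)/(89745/4) = -5648*4/89745 = -22592/89745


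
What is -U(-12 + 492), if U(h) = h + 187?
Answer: -667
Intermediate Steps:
U(h) = 187 + h
-U(-12 + 492) = -(187 + (-12 + 492)) = -(187 + 480) = -1*667 = -667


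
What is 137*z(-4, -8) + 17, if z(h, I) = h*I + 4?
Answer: 4949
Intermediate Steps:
z(h, I) = 4 + I*h (z(h, I) = I*h + 4 = 4 + I*h)
137*z(-4, -8) + 17 = 137*(4 - 8*(-4)) + 17 = 137*(4 + 32) + 17 = 137*36 + 17 = 4932 + 17 = 4949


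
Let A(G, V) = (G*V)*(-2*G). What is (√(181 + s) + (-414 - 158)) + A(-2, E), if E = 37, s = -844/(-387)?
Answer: -868 + √3048313/129 ≈ -854.47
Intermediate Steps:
s = 844/387 (s = -844*(-1/387) = 844/387 ≈ 2.1809)
A(G, V) = -2*V*G²
(√(181 + s) + (-414 - 158)) + A(-2, E) = (√(181 + 844/387) + (-414 - 158)) - 2*37*(-2)² = (√(70891/387) - 572) - 2*37*4 = (√3048313/129 - 572) - 296 = (-572 + √3048313/129) - 296 = -868 + √3048313/129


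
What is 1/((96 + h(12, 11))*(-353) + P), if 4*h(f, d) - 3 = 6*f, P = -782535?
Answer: -4/3292167 ≈ -1.2150e-6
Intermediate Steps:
h(f, d) = ¾ + 3*f/2 (h(f, d) = ¾ + (6*f)/4 = ¾ + 3*f/2)
1/((96 + h(12, 11))*(-353) + P) = 1/((96 + (¾ + (3/2)*12))*(-353) - 782535) = 1/((96 + (¾ + 18))*(-353) - 782535) = 1/((96 + 75/4)*(-353) - 782535) = 1/((459/4)*(-353) - 782535) = 1/(-162027/4 - 782535) = 1/(-3292167/4) = -4/3292167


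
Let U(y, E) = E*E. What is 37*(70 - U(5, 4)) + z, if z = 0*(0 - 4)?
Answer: 1998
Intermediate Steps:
U(y, E) = E**2
z = 0 (z = 0*(-4) = 0)
37*(70 - U(5, 4)) + z = 37*(70 - 1*4**2) + 0 = 37*(70 - 1*16) + 0 = 37*(70 - 16) + 0 = 37*54 + 0 = 1998 + 0 = 1998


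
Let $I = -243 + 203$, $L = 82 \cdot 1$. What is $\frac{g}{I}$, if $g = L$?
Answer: $- \frac{41}{20} \approx -2.05$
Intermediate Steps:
$L = 82$
$I = -40$
$g = 82$
$\frac{g}{I} = \frac{82}{-40} = 82 \left(- \frac{1}{40}\right) = - \frac{41}{20}$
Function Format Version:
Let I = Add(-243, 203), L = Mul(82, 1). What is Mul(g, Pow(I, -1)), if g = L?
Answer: Rational(-41, 20) ≈ -2.0500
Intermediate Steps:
L = 82
I = -40
g = 82
Mul(g, Pow(I, -1)) = Mul(82, Pow(-40, -1)) = Mul(82, Rational(-1, 40)) = Rational(-41, 20)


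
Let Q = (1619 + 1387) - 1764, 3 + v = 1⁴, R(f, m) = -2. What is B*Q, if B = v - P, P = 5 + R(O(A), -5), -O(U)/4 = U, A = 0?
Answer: -6210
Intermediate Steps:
O(U) = -4*U
P = 3 (P = 5 - 2 = 3)
v = -2 (v = -3 + 1⁴ = -3 + 1 = -2)
B = -5 (B = -2 - 1*3 = -2 - 3 = -5)
Q = 1242 (Q = 3006 - 1764 = 1242)
B*Q = -5*1242 = -6210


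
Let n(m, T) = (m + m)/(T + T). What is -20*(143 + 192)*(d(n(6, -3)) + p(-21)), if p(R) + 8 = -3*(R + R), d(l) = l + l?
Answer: -763800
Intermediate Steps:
n(m, T) = m/T (n(m, T) = (2*m)/((2*T)) = (2*m)*(1/(2*T)) = m/T)
d(l) = 2*l
p(R) = -8 - 6*R (p(R) = -8 - 3*(R + R) = -8 - 6*R)
-20*(143 + 192)*(d(n(6, -3)) + p(-21)) = -20*(143 + 192)*(2*(6/(-3)) + (-8 - 6*(-21))) = -6700*(2*(6*(-⅓)) + (-8 + 126)) = -6700*(2*(-2) + 118) = -6700*(-4 + 118) = -6700*114 = -20*38190 = -763800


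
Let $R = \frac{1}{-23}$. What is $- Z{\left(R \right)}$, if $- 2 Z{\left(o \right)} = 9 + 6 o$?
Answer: $\frac{201}{46} \approx 4.3696$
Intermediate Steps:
$R = - \frac{1}{23} \approx -0.043478$
$Z{\left(o \right)} = - \frac{9}{2} - 3 o$ ($Z{\left(o \right)} = - \frac{9 + 6 o}{2} = - \frac{9}{2} - 3 o$)
$- Z{\left(R \right)} = - (- \frac{9}{2} - - \frac{3}{23}) = - (- \frac{9}{2} + \frac{3}{23}) = \left(-1\right) \left(- \frac{201}{46}\right) = \frac{201}{46}$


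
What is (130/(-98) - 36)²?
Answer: 3345241/2401 ≈ 1393.3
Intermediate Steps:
(130/(-98) - 36)² = (130*(-1/98) - 36)² = (-65/49 - 36)² = (-1829/49)² = 3345241/2401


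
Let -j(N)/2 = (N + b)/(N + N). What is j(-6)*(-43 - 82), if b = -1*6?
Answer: 250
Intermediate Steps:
b = -6
j(N) = -(-6 + N)/N (j(N) = -2*(N - 6)/(N + N) = -2*(-6 + N)/(2*N) = -2*(-6 + N)*1/(2*N) = -(-6 + N)/N)
j(-6)*(-43 - 82) = ((6 - 1*(-6))/(-6))*(-43 - 82) = -(6 + 6)/6*(-125) = -⅙*12*(-125) = -2*(-125) = 250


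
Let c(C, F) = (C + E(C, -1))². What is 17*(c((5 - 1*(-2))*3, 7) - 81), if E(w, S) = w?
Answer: 28611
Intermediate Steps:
c(C, F) = 4*C² (c(C, F) = (C + C)² = (2*C)² = 4*C²)
17*(c((5 - 1*(-2))*3, 7) - 81) = 17*(4*((5 - 1*(-2))*3)² - 81) = 17*(4*((5 + 2)*3)² - 81) = 17*(4*(7*3)² - 81) = 17*(4*21² - 81) = 17*(4*441 - 81) = 17*(1764 - 81) = 17*1683 = 28611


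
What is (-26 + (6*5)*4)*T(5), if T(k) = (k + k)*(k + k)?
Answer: 9400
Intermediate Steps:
T(k) = 4*k**2 (T(k) = (2*k)*(2*k) = 4*k**2)
(-26 + (6*5)*4)*T(5) = (-26 + (6*5)*4)*(4*5**2) = (-26 + 30*4)*(4*25) = (-26 + 120)*100 = 94*100 = 9400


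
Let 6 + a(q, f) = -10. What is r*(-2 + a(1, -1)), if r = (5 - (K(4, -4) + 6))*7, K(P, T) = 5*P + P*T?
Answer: 630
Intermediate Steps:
a(q, f) = -16 (a(q, f) = -6 - 10 = -16)
r = -35 (r = (5 - (4*(5 - 4) + 6))*7 = (5 - (4*1 + 6))*7 = (5 - (4 + 6))*7 = (5 - 1*10)*7 = (5 - 10)*7 = -5*7 = -35)
r*(-2 + a(1, -1)) = -35*(-2 - 16) = -35*(-18) = 630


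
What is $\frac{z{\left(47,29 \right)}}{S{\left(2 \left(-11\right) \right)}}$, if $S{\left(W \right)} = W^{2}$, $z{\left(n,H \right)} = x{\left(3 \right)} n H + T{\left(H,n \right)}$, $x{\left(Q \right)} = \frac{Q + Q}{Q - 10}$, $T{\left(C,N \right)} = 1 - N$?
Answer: $- \frac{2125}{847} \approx -2.5089$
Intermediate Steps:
$x{\left(Q \right)} = \frac{2 Q}{-10 + Q}$
$z{\left(n,H \right)} = 1 - n - \frac{6 H n}{7}$ ($z{\left(n,H \right)} = 2 \cdot 3 \frac{1}{-10 + 3} n H - \left(-1 + n\right) = 2 \cdot 3 \frac{1}{-7} n H - \left(-1 + n\right) = 2 \cdot 3 \left(- \frac{1}{7}\right) n H - \left(-1 + n\right) = - \frac{6 n}{7} H - \left(-1 + n\right) = - \frac{6 H n}{7} - \left(-1 + n\right) = 1 - n - \frac{6 H n}{7}$)
$\frac{z{\left(47,29 \right)}}{S{\left(2 \left(-11\right) \right)}} = \frac{1 - 47 - \frac{174}{7} \cdot 47}{\left(2 \left(-11\right)\right)^{2}} = \frac{1 - 47 - \frac{8178}{7}}{\left(-22\right)^{2}} = - \frac{8500}{7 \cdot 484} = \left(- \frac{8500}{7}\right) \frac{1}{484} = - \frac{2125}{847}$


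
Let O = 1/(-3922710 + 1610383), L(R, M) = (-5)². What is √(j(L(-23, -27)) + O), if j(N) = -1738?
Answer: 7*I*√189649714277121/2312327 ≈ 41.689*I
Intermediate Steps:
L(R, M) = 25
O = -1/2312327 (O = 1/(-2312327) = -1/2312327 ≈ -4.3246e-7)
√(j(L(-23, -27)) + O) = √(-1738 - 1/2312327) = √(-4018824327/2312327) = 7*I*√189649714277121/2312327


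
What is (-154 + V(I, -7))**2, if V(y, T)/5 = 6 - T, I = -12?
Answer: 7921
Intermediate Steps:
V(y, T) = 30 - 5*T (V(y, T) = 5*(6 - T) = 30 - 5*T)
(-154 + V(I, -7))**2 = (-154 + (30 - 5*(-7)))**2 = (-154 + (30 + 35))**2 = (-154 + 65)**2 = (-89)**2 = 7921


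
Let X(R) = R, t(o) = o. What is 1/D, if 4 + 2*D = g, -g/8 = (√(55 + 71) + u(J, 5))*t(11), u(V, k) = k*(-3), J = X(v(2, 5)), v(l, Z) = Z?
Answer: 47/13502 + 33*√14/47257 ≈ 0.0060938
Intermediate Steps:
J = 5
u(V, k) = -3*k
g = 1320 - 264*√14 (g = -8*(√(55 + 71) - 3*5)*11 = -8*(√126 - 15)*11 = -8*(3*√14 - 15)*11 = -8*(-15 + 3*√14)*11 = -8*(-165 + 33*√14) = 1320 - 264*√14 ≈ 332.20)
D = 658 - 132*√14 (D = -2 + (1320 - 264*√14)/2 = -2 + (660 - 132*√14) = 658 - 132*√14 ≈ 164.10)
1/D = 1/(658 - 132*√14)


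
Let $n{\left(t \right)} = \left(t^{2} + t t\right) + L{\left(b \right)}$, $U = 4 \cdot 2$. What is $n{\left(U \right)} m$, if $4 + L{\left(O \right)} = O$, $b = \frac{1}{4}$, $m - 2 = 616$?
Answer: $\frac{153573}{2} \approx 76787.0$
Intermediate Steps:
$m = 618$ ($m = 2 + 616 = 618$)
$b = \frac{1}{4} \approx 0.25$
$L{\left(O \right)} = -4 + O$
$U = 8$
$n{\left(t \right)} = - \frac{15}{4} + 2 t^{2}$ ($n{\left(t \right)} = \left(t^{2} + t t\right) + \left(-4 + \frac{1}{4}\right) = \left(t^{2} + t^{2}\right) - \frac{15}{4} = 2 t^{2} - \frac{15}{4} = - \frac{15}{4} + 2 t^{2}$)
$n{\left(U \right)} m = \left(- \frac{15}{4} + 2 \cdot 8^{2}\right) 618 = \left(- \frac{15}{4} + 2 \cdot 64\right) 618 = \left(- \frac{15}{4} + 128\right) 618 = \frac{497}{4} \cdot 618 = \frac{153573}{2}$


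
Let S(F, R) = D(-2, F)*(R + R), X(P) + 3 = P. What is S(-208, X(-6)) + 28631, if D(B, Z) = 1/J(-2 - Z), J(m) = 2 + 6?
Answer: 114515/4 ≈ 28629.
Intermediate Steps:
J(m) = 8
X(P) = -3 + P
D(B, Z) = 1/8
S(F, R) = R/4 (S(F, R) = (R + R)/8 = (2*R)/8 = R/4)
S(-208, X(-6)) + 28631 = (-3 - 6)/4 + 28631 = (1/4)*(-9) + 28631 = -9/4 + 28631 = 114515/4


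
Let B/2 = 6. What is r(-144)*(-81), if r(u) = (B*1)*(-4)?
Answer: 3888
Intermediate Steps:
B = 12 (B = 2*6 = 12)
r(u) = -48 (r(u) = (12*1)*(-4) = 12*(-4) = -48)
r(-144)*(-81) = -48*(-81) = 3888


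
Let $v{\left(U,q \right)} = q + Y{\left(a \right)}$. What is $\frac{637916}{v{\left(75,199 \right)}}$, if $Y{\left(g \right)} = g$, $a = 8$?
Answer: $\frac{637916}{207} \approx 3081.7$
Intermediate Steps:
$v{\left(U,q \right)} = 8 + q$ ($v{\left(U,q \right)} = q + 8 = 8 + q$)
$\frac{637916}{v{\left(75,199 \right)}} = \frac{637916}{8 + 199} = \frac{637916}{207}$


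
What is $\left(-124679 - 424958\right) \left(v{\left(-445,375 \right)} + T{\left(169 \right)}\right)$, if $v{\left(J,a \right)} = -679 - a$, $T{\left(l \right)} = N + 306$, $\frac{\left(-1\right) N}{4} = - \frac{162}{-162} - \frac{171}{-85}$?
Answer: $\frac{35508748748}{85} \approx 4.1775 \cdot 10^{8}$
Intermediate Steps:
$N = - \frac{1024}{85}$ ($N = - 4 \left(- \frac{162}{-162} - \frac{171}{-85}\right) = - 4 \left(\left(-162\right) \left(- \frac{1}{162}\right) - - \frac{171}{85}\right) = - 4 \left(1 + \frac{171}{85}\right) = \left(-4\right) \frac{256}{85} = - \frac{1024}{85} \approx -12.047$)
$T{\left(l \right)} = \frac{24986}{85}$ ($T{\left(l \right)} = - \frac{1024}{85} + 306 = \frac{24986}{85}$)
$\left(-124679 - 424958\right) \left(v{\left(-445,375 \right)} + T{\left(169 \right)}\right) = \left(-124679 - 424958\right) \left(\left(-679 - 375\right) + \frac{24986}{85}\right) = - 549637 \left(\left(-679 - 375\right) + \frac{24986}{85}\right) = - 549637 \left(-1054 + \frac{24986}{85}\right) = \left(-549637\right) \left(- \frac{64604}{85}\right) = \frac{35508748748}{85}$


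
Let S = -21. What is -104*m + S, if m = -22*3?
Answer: 6843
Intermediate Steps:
m = -66
-104*m + S = -104*(-66) - 21 = 6864 - 21 = 6843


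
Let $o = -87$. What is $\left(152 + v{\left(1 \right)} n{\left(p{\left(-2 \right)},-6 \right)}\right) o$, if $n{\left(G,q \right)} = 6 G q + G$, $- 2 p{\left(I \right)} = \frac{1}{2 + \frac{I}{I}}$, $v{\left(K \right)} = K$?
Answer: $- \frac{27463}{2} \approx -13732.0$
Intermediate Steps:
$p{\left(I \right)} = - \frac{1}{6}$ ($p{\left(I \right)} = - \frac{1}{2 \left(2 + \frac{I}{I}\right)} = - \frac{1}{2 \left(2 + 1\right)} = - \frac{1}{2 \cdot 3} = \left(- \frac{1}{2}\right) \frac{1}{3} = - \frac{1}{6}$)
$n{\left(G,q \right)} = G + 6 G q$ ($n{\left(G,q \right)} = 6 G q + G = G + 6 G q$)
$\left(152 + v{\left(1 \right)} n{\left(p{\left(-2 \right)},-6 \right)}\right) o = \left(152 + 1 \left(- \frac{1 + 6 \left(-6\right)}{6}\right)\right) \left(-87\right) = \left(152 + 1 \left(- \frac{1 - 36}{6}\right)\right) \left(-87\right) = \left(152 + 1 \left(\left(- \frac{1}{6}\right) \left(-35\right)\right)\right) \left(-87\right) = \left(152 + 1 \cdot \frac{35}{6}\right) \left(-87\right) = \left(152 + \frac{35}{6}\right) \left(-87\right) = \frac{947}{6} \left(-87\right) = - \frac{27463}{2}$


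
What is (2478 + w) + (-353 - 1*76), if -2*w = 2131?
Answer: 1967/2 ≈ 983.50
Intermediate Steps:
w = -2131/2 (w = -½*2131 = -2131/2 ≈ -1065.5)
(2478 + w) + (-353 - 1*76) = (2478 - 2131/2) + (-353 - 1*76) = 2825/2 + (-353 - 76) = 2825/2 - 429 = 1967/2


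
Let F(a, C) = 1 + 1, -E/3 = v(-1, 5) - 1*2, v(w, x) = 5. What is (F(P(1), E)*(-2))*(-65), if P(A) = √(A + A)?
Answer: 260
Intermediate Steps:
P(A) = √2*√A (P(A) = √(2*A) = √2*√A)
E = -9 (E = -3*(5 - 1*2) = -3*(5 - 2) = -3*3 = -9)
F(a, C) = 2
(F(P(1), E)*(-2))*(-65) = (2*(-2))*(-65) = -4*(-65) = 260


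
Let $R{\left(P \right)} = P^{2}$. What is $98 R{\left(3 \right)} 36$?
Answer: $31752$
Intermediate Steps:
$98 R{\left(3 \right)} 36 = 98 \cdot 3^{2} \cdot 36 = 98 \cdot 9 \cdot 36 = 882 \cdot 36 = 31752$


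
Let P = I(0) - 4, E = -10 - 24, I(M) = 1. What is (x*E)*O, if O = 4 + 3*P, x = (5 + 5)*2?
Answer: 3400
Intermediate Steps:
E = -34
x = 20 (x = 10*2 = 20)
P = -3 (P = 1 - 4 = -3)
O = -5 (O = 4 + 3*(-3) = 4 - 9 = -5)
(x*E)*O = (20*(-34))*(-5) = -680*(-5) = 3400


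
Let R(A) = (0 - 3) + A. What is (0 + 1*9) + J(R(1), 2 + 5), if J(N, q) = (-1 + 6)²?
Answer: 34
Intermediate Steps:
R(A) = -3 + A
J(N, q) = 25 (J(N, q) = 5² = 25)
(0 + 1*9) + J(R(1), 2 + 5) = (0 + 1*9) + 25 = (0 + 9) + 25 = 9 + 25 = 34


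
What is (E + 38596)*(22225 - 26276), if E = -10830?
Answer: -112480066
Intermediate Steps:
(E + 38596)*(22225 - 26276) = (-10830 + 38596)*(22225 - 26276) = 27766*(-4051) = -112480066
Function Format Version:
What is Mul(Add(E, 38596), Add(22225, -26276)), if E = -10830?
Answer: -112480066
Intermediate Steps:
Mul(Add(E, 38596), Add(22225, -26276)) = Mul(Add(-10830, 38596), Add(22225, -26276)) = Mul(27766, -4051) = -112480066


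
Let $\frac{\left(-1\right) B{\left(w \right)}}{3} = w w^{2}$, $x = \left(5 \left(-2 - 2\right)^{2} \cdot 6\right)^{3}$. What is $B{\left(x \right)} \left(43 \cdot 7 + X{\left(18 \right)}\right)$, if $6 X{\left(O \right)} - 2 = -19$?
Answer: $-1209905584501948416000000000$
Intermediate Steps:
$X{\left(O \right)} = - \frac{17}{6}$ ($X{\left(O \right)} = \frac{1}{3} + \frac{1}{6} \left(-19\right) = \frac{1}{3} - \frac{19}{6} = - \frac{17}{6}$)
$x = 110592000$ ($x = \left(5 \left(-4\right)^{2} \cdot 6\right)^{3} = \left(5 \cdot 16 \cdot 6\right)^{3} = \left(80 \cdot 6\right)^{3} = 480^{3} = 110592000$)
$B{\left(w \right)} = - 3 w^{3}$ ($B{\left(w \right)} = - 3 w w^{2} = - 3 w^{3}$)
$B{\left(x \right)} \left(43 \cdot 7 + X{\left(18 \right)}\right) = - 3 \cdot 110592000^{3} \left(43 \cdot 7 - \frac{17}{6}\right) = \left(-3\right) 1352605460594688000000000 \left(301 - \frac{17}{6}\right) = \left(-4057816381784064000000000\right) \frac{1789}{6} = -1209905584501948416000000000$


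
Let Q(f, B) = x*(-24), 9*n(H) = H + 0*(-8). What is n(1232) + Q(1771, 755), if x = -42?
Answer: 10304/9 ≈ 1144.9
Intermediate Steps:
n(H) = H/9 (n(H) = (H + 0*(-8))/9 = (H + 0)/9 = H/9)
Q(f, B) = 1008 (Q(f, B) = -42*(-24) = 1008)
n(1232) + Q(1771, 755) = (⅑)*1232 + 1008 = 1232/9 + 1008 = 10304/9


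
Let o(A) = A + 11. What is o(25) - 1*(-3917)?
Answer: 3953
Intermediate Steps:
o(A) = 11 + A
o(25) - 1*(-3917) = (11 + 25) - 1*(-3917) = 36 + 3917 = 3953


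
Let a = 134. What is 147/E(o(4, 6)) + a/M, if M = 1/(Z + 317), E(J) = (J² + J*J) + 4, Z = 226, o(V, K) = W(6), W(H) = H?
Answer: 5530059/76 ≈ 72764.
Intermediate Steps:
o(V, K) = 6
E(J) = 4 + 2*J² (E(J) = (J² + J²) + 4 = 2*J² + 4 = 4 + 2*J²)
M = 1/543 (M = 1/(226 + 317) = 1/543 ≈ 0.0018416)
147/E(o(4, 6)) + a/M = 147/(4 + 2*6²) + 134/(1/543) = 147/(4 + 2*36) + 134*543 = 147/(4 + 72) + 72762 = 147/76 + 72762 = 5530059/76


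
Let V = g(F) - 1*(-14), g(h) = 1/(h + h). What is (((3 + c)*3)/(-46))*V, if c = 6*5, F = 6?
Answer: -5577/184 ≈ -30.310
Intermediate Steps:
c = 30
g(h) = 1/(2*h)
V = 169/12 (V = (½)/6 - 1*(-14) = (½)*(⅙) + 14 = 1/12 + 14 = 169/12 ≈ 14.083)
(((3 + c)*3)/(-46))*V = (((3 + 30)*3)/(-46))*(169/12) = -33*3/46*(169/12) = -1/46*99*(169/12) = -99/46*169/12 = -5577/184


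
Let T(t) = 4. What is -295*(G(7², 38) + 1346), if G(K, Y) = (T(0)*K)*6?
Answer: -743990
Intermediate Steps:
G(K, Y) = 24*K (G(K, Y) = (4*K)*6 = 24*K)
-295*(G(7², 38) + 1346) = -295*(24*7² + 1346) = -295*(24*49 + 1346) = -295*(1176 + 1346) = -295*2522 = -743990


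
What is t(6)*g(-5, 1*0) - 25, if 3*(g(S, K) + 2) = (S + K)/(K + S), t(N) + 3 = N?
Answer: -30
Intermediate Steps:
t(N) = -3 + N
g(S, K) = -5/3 (g(S, K) = -2 + ((S + K)/(K + S))/3 = -2 + ((K + S)/(K + S))/3 = -2 + (⅓)*1 = -2 + ⅓ = -5/3)
t(6)*g(-5, 1*0) - 25 = (-3 + 6)*(-5/3) - 25 = 3*(-5/3) - 25 = -5 - 25 = -30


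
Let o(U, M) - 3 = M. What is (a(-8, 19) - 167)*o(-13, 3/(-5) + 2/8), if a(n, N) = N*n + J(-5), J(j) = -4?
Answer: -17119/20 ≈ -855.95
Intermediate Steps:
o(U, M) = 3 + M
a(n, N) = -4 + N*n (a(n, N) = N*n - 4 = -4 + N*n)
(a(-8, 19) - 167)*o(-13, 3/(-5) + 2/8) = ((-4 + 19*(-8)) - 167)*(3 + (3/(-5) + 2/8)) = ((-4 - 152) - 167)*(3 + (3*(-1/5) + 2*(1/8))) = (-156 - 167)*(3 + (-3/5 + 1/4)) = -323*(3 - 7/20) = -323*53/20 = -17119/20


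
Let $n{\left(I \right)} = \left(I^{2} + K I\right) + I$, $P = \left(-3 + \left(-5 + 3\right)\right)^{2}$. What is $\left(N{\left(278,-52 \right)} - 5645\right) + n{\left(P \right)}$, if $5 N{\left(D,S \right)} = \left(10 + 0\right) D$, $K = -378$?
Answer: $-13889$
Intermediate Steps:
$N{\left(D,S \right)} = 2 D$ ($N{\left(D,S \right)} = \frac{\left(10 + 0\right) D}{5} = \frac{10 D}{5} = 2 D$)
$P = 25$ ($P = \left(-3 - 2\right)^{2} = \left(-5\right)^{2} = 25$)
$n{\left(I \right)} = I^{2} - 377 I$ ($n{\left(I \right)} = \left(I^{2} - 378 I\right) + I = I^{2} - 377 I$)
$\left(N{\left(278,-52 \right)} - 5645\right) + n{\left(P \right)} = \left(2 \cdot 278 - 5645\right) + 25 \left(-377 + 25\right) = \left(556 - 5645\right) + 25 \left(-352\right) = -5089 - 8800 = -13889$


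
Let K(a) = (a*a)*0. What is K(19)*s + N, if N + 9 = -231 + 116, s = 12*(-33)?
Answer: -124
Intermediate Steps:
s = -396
K(a) = 0 (K(a) = a²*0 = 0)
N = -124 (N = -9 + (-231 + 116) = -9 - 115 = -124)
K(19)*s + N = 0*(-396) - 124 = 0 - 124 = -124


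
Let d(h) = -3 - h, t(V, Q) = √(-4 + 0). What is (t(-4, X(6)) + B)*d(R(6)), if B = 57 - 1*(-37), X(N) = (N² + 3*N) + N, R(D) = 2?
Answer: -470 - 10*I ≈ -470.0 - 10.0*I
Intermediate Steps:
X(N) = N² + 4*N
t(V, Q) = 2*I (t(V, Q) = √(-4) = 2*I)
B = 94 (B = 57 + 37 = 94)
(t(-4, X(6)) + B)*d(R(6)) = (2*I + 94)*(-3 - 1*2) = (94 + 2*I)*(-3 - 2) = (94 + 2*I)*(-5) = -470 - 10*I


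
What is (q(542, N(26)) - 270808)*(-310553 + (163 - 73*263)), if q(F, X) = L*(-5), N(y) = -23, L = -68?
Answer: 89143277652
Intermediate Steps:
q(F, X) = 340 (q(F, X) = -68*(-5) = 340)
(q(542, N(26)) - 270808)*(-310553 + (163 - 73*263)) = (340 - 270808)*(-310553 + (163 - 73*263)) = -270468*(-310553 + (163 - 19199)) = -270468*(-310553 - 19036) = -270468*(-329589) = 89143277652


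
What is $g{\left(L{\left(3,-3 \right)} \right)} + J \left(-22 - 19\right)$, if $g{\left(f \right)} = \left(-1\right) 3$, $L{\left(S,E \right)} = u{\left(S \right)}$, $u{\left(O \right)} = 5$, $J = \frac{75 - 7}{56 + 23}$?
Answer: $- \frac{3025}{79} \approx -38.291$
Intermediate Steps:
$J = \frac{68}{79} \approx 0.86076$
$L{\left(S,E \right)} = 5$
$g{\left(f \right)} = -3$
$g{\left(L{\left(3,-3 \right)} \right)} + J \left(-22 - 19\right) = -3 + \frac{68 \left(-22 - 19\right)}{79} = -3 + \frac{68}{79} \left(-41\right) = -3 - \frac{2788}{79} = - \frac{3025}{79}$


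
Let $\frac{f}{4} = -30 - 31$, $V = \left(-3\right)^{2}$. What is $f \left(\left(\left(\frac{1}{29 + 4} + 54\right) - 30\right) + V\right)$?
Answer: $- \frac{265960}{33} \approx -8059.4$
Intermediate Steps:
$V = 9$
$f = -244$ ($f = 4 \left(-30 - 31\right) = 4 \left(-61\right) = -244$)
$f \left(\left(\left(\frac{1}{29 + 4} + 54\right) - 30\right) + V\right) = - 244 \left(\left(\left(\frac{1}{29 + 4} + 54\right) - 30\right) + 9\right) = - 244 \left(\left(\left(\frac{1}{33} + 54\right) - 30\right) + 9\right) = - 244 \left(\left(\frac{1783}{33} - 30\right) + 9\right) = - 244 \left(\frac{793}{33} + 9\right) = \left(-244\right) \frac{1090}{33} = - \frac{265960}{33}$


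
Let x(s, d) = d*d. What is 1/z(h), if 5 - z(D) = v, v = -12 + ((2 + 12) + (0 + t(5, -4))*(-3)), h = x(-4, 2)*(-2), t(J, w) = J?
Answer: 1/18 ≈ 0.055556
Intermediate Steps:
x(s, d) = d²
h = -8 (h = 2²*(-2) = 4*(-2) = -8)
v = -13 (v = -12 + ((2 + 12) + (0 + 5)*(-3)) = -12 + (14 + 5*(-3)) = -12 + (14 - 15) = -12 - 1 = -13)
z(D) = 18 (z(D) = 5 - 1*(-13) = 5 + 13 = 18)
1/z(h) = 1/18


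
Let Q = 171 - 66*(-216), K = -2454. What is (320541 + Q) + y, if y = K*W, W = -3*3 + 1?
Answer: 354600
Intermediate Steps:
W = -8 (W = -9 + 1 = -8)
Q = 14427 (Q = 171 + 14256 = 14427)
y = 19632 (y = -2454*(-8) = 19632)
(320541 + Q) + y = (320541 + 14427) + 19632 = 334968 + 19632 = 354600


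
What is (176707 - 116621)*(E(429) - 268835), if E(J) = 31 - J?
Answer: -16177134038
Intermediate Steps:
(176707 - 116621)*(E(429) - 268835) = (176707 - 116621)*((31 - 1*429) - 268835) = 60086*((31 - 429) - 268835) = 60086*(-398 - 268835) = 60086*(-269233) = -16177134038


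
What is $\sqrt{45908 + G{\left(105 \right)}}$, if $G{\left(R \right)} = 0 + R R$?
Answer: $17 \sqrt{197} \approx 238.61$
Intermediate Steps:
$G{\left(R \right)} = R^{2}$ ($G{\left(R \right)} = 0 + R^{2} = R^{2}$)
$\sqrt{45908 + G{\left(105 \right)}} = \sqrt{45908 + 105^{2}} = \sqrt{45908 + 11025} = \sqrt{56933} = 17 \sqrt{197}$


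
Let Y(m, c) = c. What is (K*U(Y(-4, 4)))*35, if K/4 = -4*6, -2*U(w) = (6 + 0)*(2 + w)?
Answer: 60480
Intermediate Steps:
U(w) = -6 - 3*w (U(w) = -(6 + 0)*(2 + w)/2 = -3*(2 + w) = -(12 + 6*w)/2 = -6 - 3*w)
K = -96 (K = 4*(-4*6) = 4*(-24) = -96)
(K*U(Y(-4, 4)))*35 = -96*(-6 - 3*4)*35 = -96*(-6 - 12)*35 = -96*(-18)*35 = 1728*35 = 60480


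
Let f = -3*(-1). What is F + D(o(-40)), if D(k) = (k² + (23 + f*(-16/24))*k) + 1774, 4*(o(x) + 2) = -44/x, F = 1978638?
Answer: 3168606001/1600 ≈ 1.9804e+6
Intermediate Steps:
f = 3
o(x) = -2 - 11/x (o(x) = -2 + (-44/x)/4 = -2 - 11/x)
D(k) = 1774 + k² + 21*k (D(k) = (k² + (23 + 3*(-16/24))*k) + 1774 = (k² + (23 + 3*(-16*1/24))*k) + 1774 = (k² + (23 + 3*(-⅔))*k) + 1774 = (k² + (23 - 2)*k) + 1774 = (k² + 21*k) + 1774 = 1774 + k² + 21*k)
F + D(o(-40)) = 1978638 + (1774 + (-2 - 11/(-40))² + 21*(-2 - 11/(-40))) = 1978638 + (1774 + (-2 - 11*(-1/40))² + 21*(-2 - 11*(-1/40))) = 1978638 + (1774 + (-2 + 11/40)² + 21*(-2 + 11/40)) = 1978638 + (1774 + (-69/40)² + 21*(-69/40)) = 1978638 + (1774 + 4761/1600 - 1449/40) = 1978638 + 2785201/1600 = 3168606001/1600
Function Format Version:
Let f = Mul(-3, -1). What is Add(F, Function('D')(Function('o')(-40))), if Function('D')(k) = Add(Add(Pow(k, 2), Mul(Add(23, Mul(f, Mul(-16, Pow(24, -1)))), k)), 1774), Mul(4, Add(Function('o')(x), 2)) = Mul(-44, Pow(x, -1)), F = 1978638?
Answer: Rational(3168606001, 1600) ≈ 1.9804e+6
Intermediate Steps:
f = 3
Function('o')(x) = Add(-2, Mul(-11, Pow(x, -1))) (Function('o')(x) = Add(-2, Mul(Rational(1, 4), Mul(-44, Pow(x, -1)))) = Add(-2, Mul(-11, Pow(x, -1))))
Function('D')(k) = Add(1774, Pow(k, 2), Mul(21, k)) (Function('D')(k) = Add(Add(Pow(k, 2), Mul(Add(23, Mul(3, Mul(-16, Pow(24, -1)))), k)), 1774) = Add(Add(Pow(k, 2), Mul(Add(23, Mul(3, Mul(-16, Rational(1, 24)))), k)), 1774) = Add(Add(Pow(k, 2), Mul(Add(23, Mul(3, Rational(-2, 3))), k)), 1774) = Add(Add(Pow(k, 2), Mul(Add(23, -2), k)), 1774) = Add(Add(Pow(k, 2), Mul(21, k)), 1774) = Add(1774, Pow(k, 2), Mul(21, k)))
Add(F, Function('D')(Function('o')(-40))) = Add(1978638, Add(1774, Pow(Add(-2, Mul(-11, Pow(-40, -1))), 2), Mul(21, Add(-2, Mul(-11, Pow(-40, -1)))))) = Add(1978638, Add(1774, Pow(Add(-2, Mul(-11, Rational(-1, 40))), 2), Mul(21, Add(-2, Mul(-11, Rational(-1, 40)))))) = Add(1978638, Add(1774, Pow(Add(-2, Rational(11, 40)), 2), Mul(21, Add(-2, Rational(11, 40))))) = Add(1978638, Add(1774, Pow(Rational(-69, 40), 2), Mul(21, Rational(-69, 40)))) = Add(1978638, Add(1774, Rational(4761, 1600), Rational(-1449, 40))) = Add(1978638, Rational(2785201, 1600)) = Rational(3168606001, 1600)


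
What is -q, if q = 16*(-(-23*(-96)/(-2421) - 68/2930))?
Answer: -17690848/1182255 ≈ -14.964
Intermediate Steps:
q = 17690848/1182255 (q = 16*(-(2208*(-1/2421) - 68*1/2930)) = 16*(-(-736/807 - 34/1465)) = 16*(-1*(-1105678/1182255)) = 16*(1105678/1182255) = 17690848/1182255 ≈ 14.964)
-q = -1*17690848/1182255 = -17690848/1182255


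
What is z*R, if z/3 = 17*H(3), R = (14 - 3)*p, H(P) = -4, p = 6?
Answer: -13464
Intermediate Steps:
R = 66 (R = (14 - 3)*6 = 11*6 = 66)
z = -204 (z = 3*(17*(-4)) = 3*(-68) = -204)
z*R = -204*66 = -13464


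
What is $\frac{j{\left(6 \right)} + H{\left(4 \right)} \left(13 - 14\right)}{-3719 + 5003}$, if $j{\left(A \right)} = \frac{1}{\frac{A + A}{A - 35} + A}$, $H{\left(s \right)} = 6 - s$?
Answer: $- \frac{295}{208008} \approx -0.0014182$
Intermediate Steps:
$j{\left(A \right)} = \frac{1}{A + \frac{2 A}{-35 + A}}$ ($j{\left(A \right)} = \frac{1}{\frac{2 A}{-35 + A} + A} = \frac{1}{A + \frac{2 A}{-35 + A}}$)
$\frac{j{\left(6 \right)} + H{\left(4 \right)} \left(13 - 14\right)}{-3719 + 5003} = \frac{\frac{-35 + 6}{6 \left(-33 + 6\right)} + \left(6 - 4\right) \left(13 - 14\right)}{-3719 + 5003} = \frac{\frac{1}{6} \frac{1}{-27} \left(-29\right) + \left(6 - 4\right) \left(-1\right)}{1284} = \left(\frac{1}{6} \left(- \frac{1}{27}\right) \left(-29\right) + 2 \left(-1\right)\right) \frac{1}{1284} = \left(\frac{29}{162} - 2\right) \frac{1}{1284} = \left(- \frac{295}{162}\right) \frac{1}{1284} = - \frac{295}{208008}$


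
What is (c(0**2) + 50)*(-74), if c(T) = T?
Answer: -3700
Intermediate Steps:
(c(0**2) + 50)*(-74) = (0**2 + 50)*(-74) = (0 + 50)*(-74) = 50*(-74) = -3700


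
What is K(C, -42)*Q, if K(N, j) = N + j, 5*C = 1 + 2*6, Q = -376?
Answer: 74072/5 ≈ 14814.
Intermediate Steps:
C = 13/5 (C = (1 + 2*6)/5 = (1 + 12)/5 = (1/5)*13 = 13/5 ≈ 2.6000)
K(C, -42)*Q = (13/5 - 42)*(-376) = -197/5*(-376) = 74072/5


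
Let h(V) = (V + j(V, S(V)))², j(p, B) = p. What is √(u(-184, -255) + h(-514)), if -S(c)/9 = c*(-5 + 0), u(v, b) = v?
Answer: 30*√1174 ≈ 1027.9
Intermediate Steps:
S(c) = 45*c (S(c) = -9*c*(-5 + 0) = -9*c*(-5) = -(-45)*c = 45*c)
h(V) = 4*V² (h(V) = (V + V)² = (2*V)² = 4*V²)
√(u(-184, -255) + h(-514)) = √(-184 + 4*(-514)²) = √(-184 + 4*264196) = √(-184 + 1056784) = √1056600 = 30*√1174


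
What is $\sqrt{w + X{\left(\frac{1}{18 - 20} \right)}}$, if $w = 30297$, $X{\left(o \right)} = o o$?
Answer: $\frac{\sqrt{121189}}{2} \approx 174.06$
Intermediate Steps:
$X{\left(o \right)} = o^{2}$
$\sqrt{w + X{\left(\frac{1}{18 - 20} \right)}} = \sqrt{30297 + \left(\frac{1}{18 - 20}\right)^{2}} = \sqrt{30297 + \left(\frac{1}{-2}\right)^{2}} = \sqrt{30297 + \left(- \frac{1}{2}\right)^{2}} = \sqrt{30297 + \frac{1}{4}} = \sqrt{\frac{121189}{4}} = \frac{\sqrt{121189}}{2}$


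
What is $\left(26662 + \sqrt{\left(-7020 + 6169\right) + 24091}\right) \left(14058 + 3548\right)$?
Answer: $469411172 + 35212 \sqrt{5810} \approx 4.721 \cdot 10^{8}$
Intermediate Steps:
$\left(26662 + \sqrt{\left(-7020 + 6169\right) + 24091}\right) \left(14058 + 3548\right) = \left(26662 + \sqrt{-851 + 24091}\right) 17606 = \left(26662 + \sqrt{23240}\right) 17606 = \left(26662 + 2 \sqrt{5810}\right) 17606 = 469411172 + 35212 \sqrt{5810}$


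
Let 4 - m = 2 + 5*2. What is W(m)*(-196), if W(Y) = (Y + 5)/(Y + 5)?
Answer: -196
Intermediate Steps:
m = -8 (m = 4 - (2 + 5*2) = 4 - (2 + 10) = 4 - 1*12 = 4 - 12 = -8)
W(Y) = 1 (W(Y) = (5 + Y)/(5 + Y) = 1)
W(m)*(-196) = 1*(-196) = -196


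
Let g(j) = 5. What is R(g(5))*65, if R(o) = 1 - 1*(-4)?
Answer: 325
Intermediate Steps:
R(o) = 5 (R(o) = 1 + 4 = 5)
R(g(5))*65 = 5*65 = 325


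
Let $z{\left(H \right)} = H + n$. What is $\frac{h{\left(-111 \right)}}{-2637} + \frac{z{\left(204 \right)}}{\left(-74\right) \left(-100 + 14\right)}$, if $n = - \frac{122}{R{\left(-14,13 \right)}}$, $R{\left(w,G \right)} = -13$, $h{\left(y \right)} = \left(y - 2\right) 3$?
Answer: $\frac{5893531}{36360714} \approx 0.16209$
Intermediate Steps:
$h{\left(y \right)} = -6 + 3 y$ ($h{\left(y \right)} = \left(-2 + y\right) 3 = -6 + 3 y$)
$n = \frac{122}{13}$ ($n = - \frac{122}{-13} = \left(-122\right) \left(- \frac{1}{13}\right) = \frac{122}{13} \approx 9.3846$)
$z{\left(H \right)} = \frac{122}{13} + H$ ($z{\left(H \right)} = H + \frac{122}{13} = \frac{122}{13} + H$)
$\frac{h{\left(-111 \right)}}{-2637} + \frac{z{\left(204 \right)}}{\left(-74\right) \left(-100 + 14\right)} = \frac{-6 + 3 \left(-111\right)}{-2637} + \frac{\frac{122}{13} + 204}{\left(-74\right) \left(-100 + 14\right)} = \left(-6 - 333\right) \left(- \frac{1}{2637}\right) + \frac{2774}{13 \left(\left(-74\right) \left(-86\right)\right)} = \left(-339\right) \left(- \frac{1}{2637}\right) + \frac{2774}{13 \cdot 6364} = \frac{113}{879} + \frac{2774}{13} \cdot \frac{1}{6364} = \frac{113}{879} + \frac{1387}{41366} = \frac{5893531}{36360714}$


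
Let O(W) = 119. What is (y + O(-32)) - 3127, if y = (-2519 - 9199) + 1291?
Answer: -13435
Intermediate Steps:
y = -10427 (y = -11718 + 1291 = -10427)
(y + O(-32)) - 3127 = (-10427 + 119) - 3127 = -10308 - 3127 = -13435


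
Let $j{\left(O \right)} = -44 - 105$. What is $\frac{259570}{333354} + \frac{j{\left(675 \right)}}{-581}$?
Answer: $\frac{14319994}{13834191} \approx 1.0351$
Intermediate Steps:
$j{\left(O \right)} = -149$
$\frac{259570}{333354} + \frac{j{\left(675 \right)}}{-581} = \frac{259570}{333354} - \frac{149}{-581} = 259570 \cdot \frac{1}{333354} - - \frac{149}{581} = \frac{129785}{166677} + \frac{149}{581} = \frac{14319994}{13834191}$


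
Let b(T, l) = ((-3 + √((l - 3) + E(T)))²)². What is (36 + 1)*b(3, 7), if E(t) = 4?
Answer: 21349 - 15096*√2 ≈ 0.032062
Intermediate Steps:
b(T, l) = (-3 + √(1 + l))⁴ (b(T, l) = ((-3 + √((l - 3) + 4))²)² = ((-3 + √((-3 + l) + 4))²)² = ((-3 + √(1 + l))²)² = (-3 + √(1 + l))⁴)
(36 + 1)*b(3, 7) = (36 + 1)*(-3 + √(1 + 7))⁴ = 37*(-3 + √8)⁴ = 37*(-3 + 2*√2)⁴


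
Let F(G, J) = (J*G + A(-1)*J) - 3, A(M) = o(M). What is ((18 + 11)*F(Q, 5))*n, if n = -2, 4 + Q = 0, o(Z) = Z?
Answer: 1624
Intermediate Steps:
Q = -4 (Q = -4 + 0 = -4)
A(M) = M
F(G, J) = -3 - J + G*J (F(G, J) = (J*G - J) - 3 = (G*J - J) - 3 = (-J + G*J) - 3 = -3 - J + G*J)
((18 + 11)*F(Q, 5))*n = ((18 + 11)*(-3 - 1*5 - 4*5))*(-2) = (29*(-3 - 5 - 20))*(-2) = (29*(-28))*(-2) = -812*(-2) = 1624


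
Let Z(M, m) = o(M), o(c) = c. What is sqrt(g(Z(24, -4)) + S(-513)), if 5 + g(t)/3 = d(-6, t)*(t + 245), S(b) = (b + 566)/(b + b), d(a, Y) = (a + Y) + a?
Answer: sqrt(1130918874)/342 ≈ 98.331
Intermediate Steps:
d(a, Y) = Y + 2*a (d(a, Y) = (Y + a) + a = Y + 2*a)
S(b) = (566 + b)/(2*b) (S(b) = (566 + b)/((2*b)) = (566 + b)*(1/(2*b)) = (566 + b)/(2*b))
Z(M, m) = M
g(t) = -15 + 3*(-12 + t)*(245 + t) (g(t) = -15 + 3*((t + 2*(-6))*(t + 245)) = -15 + 3*((t - 12)*(245 + t)) = -15 + 3*((-12 + t)*(245 + t)) = -15 + 3*(-12 + t)*(245 + t))
sqrt(g(Z(24, -4)) + S(-513)) = sqrt((-8835 + 3*24**2 + 699*24) + (1/2)*(566 - 513)/(-513)) = sqrt((-8835 + 3*576 + 16776) + (1/2)*(-1/513)*53) = sqrt((-8835 + 1728 + 16776) - 53/1026) = sqrt(9669 - 53/1026) = sqrt(9920341/1026) = sqrt(1130918874)/342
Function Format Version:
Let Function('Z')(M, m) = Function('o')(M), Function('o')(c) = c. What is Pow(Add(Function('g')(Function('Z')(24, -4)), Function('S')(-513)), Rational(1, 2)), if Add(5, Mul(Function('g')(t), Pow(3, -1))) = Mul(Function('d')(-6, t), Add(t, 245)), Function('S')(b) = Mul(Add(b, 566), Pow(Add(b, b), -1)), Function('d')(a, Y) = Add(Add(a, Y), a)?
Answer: Mul(Rational(1, 342), Pow(1130918874, Rational(1, 2))) ≈ 98.331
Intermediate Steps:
Function('d')(a, Y) = Add(Y, Mul(2, a)) (Function('d')(a, Y) = Add(Add(Y, a), a) = Add(Y, Mul(2, a)))
Function('S')(b) = Mul(Rational(1, 2), Pow(b, -1), Add(566, b)) (Function('S')(b) = Mul(Add(566, b), Pow(Mul(2, b), -1)) = Mul(Add(566, b), Mul(Rational(1, 2), Pow(b, -1))) = Mul(Rational(1, 2), Pow(b, -1), Add(566, b)))
Function('Z')(M, m) = M
Function('g')(t) = Add(-15, Mul(3, Add(-12, t), Add(245, t))) (Function('g')(t) = Add(-15, Mul(3, Mul(Add(t, Mul(2, -6)), Add(t, 245)))) = Add(-15, Mul(3, Mul(Add(t, -12), Add(245, t)))) = Add(-15, Mul(3, Mul(Add(-12, t), Add(245, t)))) = Add(-15, Mul(3, Add(-12, t), Add(245, t))))
Pow(Add(Function('g')(Function('Z')(24, -4)), Function('S')(-513)), Rational(1, 2)) = Pow(Add(Add(-8835, Mul(3, Pow(24, 2)), Mul(699, 24)), Mul(Rational(1, 2), Pow(-513, -1), Add(566, -513))), Rational(1, 2)) = Pow(Add(Add(-8835, Mul(3, 576), 16776), Mul(Rational(1, 2), Rational(-1, 513), 53)), Rational(1, 2)) = Pow(Add(Add(-8835, 1728, 16776), Rational(-53, 1026)), Rational(1, 2)) = Pow(Add(9669, Rational(-53, 1026)), Rational(1, 2)) = Pow(Rational(9920341, 1026), Rational(1, 2)) = Mul(Rational(1, 342), Pow(1130918874, Rational(1, 2)))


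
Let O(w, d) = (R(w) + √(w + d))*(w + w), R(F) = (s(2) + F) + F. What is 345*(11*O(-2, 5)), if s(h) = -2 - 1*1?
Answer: 106260 - 15180*√3 ≈ 79968.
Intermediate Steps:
s(h) = -3 (s(h) = -2 - 1 = -3)
R(F) = -3 + 2*F (R(F) = (-3 + F) + F = -3 + 2*F)
O(w, d) = 2*w*(-3 + √(d + w) + 2*w) (O(w, d) = ((-3 + 2*w) + √(w + d))*(w + w) = ((-3 + 2*w) + √(d + w))*(2*w) = (-3 + √(d + w) + 2*w)*(2*w) = 2*w*(-3 + √(d + w) + 2*w))
345*(11*O(-2, 5)) = 345*(11*(2*(-2)*(-3 + √(5 - 2) + 2*(-2)))) = 345*(11*(2*(-2)*(-3 + √3 - 4))) = 345*(11*(2*(-2)*(-7 + √3))) = 345*(11*(28 - 4*√3)) = 345*(308 - 44*√3) = 106260 - 15180*√3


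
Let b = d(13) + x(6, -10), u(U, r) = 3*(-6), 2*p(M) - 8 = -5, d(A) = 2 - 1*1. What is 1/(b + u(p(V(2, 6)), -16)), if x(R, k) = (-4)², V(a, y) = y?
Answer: -1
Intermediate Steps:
x(R, k) = 16
d(A) = 1 (d(A) = 2 - 1 = 1)
p(M) = 3/2 (p(M) = 4 + (½)*(-5) = 4 - 5/2 = 3/2)
u(U, r) = -18
b = 17 (b = 1 + 16 = 17)
1/(b + u(p(V(2, 6)), -16)) = 1/(17 - 18) = 1/(-1) = -1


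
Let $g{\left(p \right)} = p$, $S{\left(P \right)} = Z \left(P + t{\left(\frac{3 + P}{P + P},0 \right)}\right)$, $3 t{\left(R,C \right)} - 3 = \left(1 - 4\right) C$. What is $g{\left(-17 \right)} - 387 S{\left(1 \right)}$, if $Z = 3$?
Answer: $-2339$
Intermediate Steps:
$t{\left(R,C \right)} = 1 - C$ ($t{\left(R,C \right)} = 1 + \frac{\left(1 - 4\right) C}{3} = 1 + \frac{\left(-3\right) C}{3} = 1 - C$)
$S{\left(P \right)} = 3 + 3 P$ ($S{\left(P \right)} = 3 \left(P + \left(1 - 0\right)\right) = 3 \left(P + \left(1 + 0\right)\right) = 3 \left(P + 1\right) = 3 \left(1 + P\right) = 3 + 3 P$)
$g{\left(-17 \right)} - 387 S{\left(1 \right)} = -17 - 387 \left(3 + 3 \cdot 1\right) = -17 - 387 \left(3 + 3\right) = -17 - 2322 = -2339$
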